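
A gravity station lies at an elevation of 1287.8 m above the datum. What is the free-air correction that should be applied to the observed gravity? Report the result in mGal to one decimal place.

Free-air correction = 0.3086 × 1287.8 = 397.4 mGal

397.4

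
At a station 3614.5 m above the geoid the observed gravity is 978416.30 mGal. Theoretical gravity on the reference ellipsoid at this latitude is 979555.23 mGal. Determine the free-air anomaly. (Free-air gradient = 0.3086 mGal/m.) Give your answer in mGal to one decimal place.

-23.5

Free-air correction = 0.3086 × 3614.5 = 1115.43 mGal
Free-air anomaly = 978416.30 − 979555.23 + (1115.43) = -23.50 mGal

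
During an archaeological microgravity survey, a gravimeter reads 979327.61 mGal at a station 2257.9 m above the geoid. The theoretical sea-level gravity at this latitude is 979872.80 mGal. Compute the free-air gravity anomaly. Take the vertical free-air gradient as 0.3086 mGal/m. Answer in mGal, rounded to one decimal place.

Free-air correction = 0.3086 × 2257.9 = 696.79 mGal
Free-air anomaly = 979327.61 − 979872.80 + (696.79) = 151.60 mGal

151.6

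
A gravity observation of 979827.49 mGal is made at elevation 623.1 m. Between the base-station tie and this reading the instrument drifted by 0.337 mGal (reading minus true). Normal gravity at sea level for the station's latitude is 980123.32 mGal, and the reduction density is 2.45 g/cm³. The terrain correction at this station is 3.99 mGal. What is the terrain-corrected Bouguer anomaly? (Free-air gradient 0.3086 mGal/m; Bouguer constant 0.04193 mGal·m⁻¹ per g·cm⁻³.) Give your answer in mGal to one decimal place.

Drift-corrected reading = 979827.49 − (0.337) = 979827.153 mGal
Free-air correction = 0.3086 × 623.1 = 192.29 mGal
Free-air anomaly = 979827.153 − 980123.32 + (192.29) = -103.877 mGal
Bouguer slab correction = 0.04193 × 2.45 × 623.1 = 64.01 mGal
Simple Bouguer anomaly = -103.877 − (64.01) = -167.887 mGal
Complete Bouguer anomaly = -167.887 + 3.99 = -163.897 mGal

-163.9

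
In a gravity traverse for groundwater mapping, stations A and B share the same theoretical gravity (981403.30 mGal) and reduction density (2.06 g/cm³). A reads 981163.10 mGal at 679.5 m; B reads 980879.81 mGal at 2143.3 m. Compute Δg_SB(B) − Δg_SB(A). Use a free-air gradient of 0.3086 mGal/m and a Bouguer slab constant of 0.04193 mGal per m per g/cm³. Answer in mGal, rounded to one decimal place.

Δg_SB(A) = 981163.10 − 981403.30 + 0.3086×679.5 − 0.04193×2.06×679.5 = -89.20 mGal
Δg_SB(B) = 980879.81 − 981403.30 + 0.3086×2143.3 − 0.04193×2.06×2143.3 = -47.20 mGal
Difference = -47.20 − (-89.20) = 42.00 mGal

42.0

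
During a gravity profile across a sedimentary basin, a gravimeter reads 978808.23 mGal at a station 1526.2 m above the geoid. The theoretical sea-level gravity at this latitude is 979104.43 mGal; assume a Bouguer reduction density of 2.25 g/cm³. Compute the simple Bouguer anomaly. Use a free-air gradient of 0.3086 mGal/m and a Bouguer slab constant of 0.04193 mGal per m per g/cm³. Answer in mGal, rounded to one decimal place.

30.8

Free-air correction = 0.3086 × 1526.2 = 470.99 mGal
Free-air anomaly = 978808.23 − 979104.43 + (470.99) = 174.79 mGal
Bouguer slab correction = 0.04193 × 2.25 × 1526.2 = 143.99 mGal
Simple Bouguer anomaly = 174.79 − (143.99) = 30.80 mGal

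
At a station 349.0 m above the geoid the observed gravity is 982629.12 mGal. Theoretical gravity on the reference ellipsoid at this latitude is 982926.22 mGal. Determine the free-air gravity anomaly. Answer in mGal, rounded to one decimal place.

-189.4

Free-air correction = 0.3086 × 349.0 = 107.70 mGal
Free-air anomaly = 982629.12 − 982926.22 + (107.70) = -189.40 mGal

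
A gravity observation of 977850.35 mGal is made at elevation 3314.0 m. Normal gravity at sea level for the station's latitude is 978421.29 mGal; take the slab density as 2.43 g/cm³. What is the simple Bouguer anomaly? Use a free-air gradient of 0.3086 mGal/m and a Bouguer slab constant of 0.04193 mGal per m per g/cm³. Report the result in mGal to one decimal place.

Free-air correction = 0.3086 × 3314.0 = 1022.70 mGal
Free-air anomaly = 977850.35 − 978421.29 + (1022.70) = 451.76 mGal
Bouguer slab correction = 0.04193 × 2.43 × 3314.0 = 337.66 mGal
Simple Bouguer anomaly = 451.76 − (337.66) = 114.10 mGal

114.1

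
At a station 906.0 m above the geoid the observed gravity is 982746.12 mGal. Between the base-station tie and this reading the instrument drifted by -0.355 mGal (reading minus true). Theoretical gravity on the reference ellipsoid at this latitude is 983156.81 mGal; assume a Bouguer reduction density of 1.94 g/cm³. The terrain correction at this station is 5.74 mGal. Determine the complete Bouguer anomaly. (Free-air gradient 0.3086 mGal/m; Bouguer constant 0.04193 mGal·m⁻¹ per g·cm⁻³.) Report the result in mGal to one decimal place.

Drift-corrected reading = 982746.12 − (-0.355) = 982746.475 mGal
Free-air correction = 0.3086 × 906.0 = 279.59 mGal
Free-air anomaly = 982746.475 − 983156.81 + (279.59) = -130.745 mGal
Bouguer slab correction = 0.04193 × 1.94 × 906.0 = 73.70 mGal
Simple Bouguer anomaly = -130.745 − (73.70) = -204.445 mGal
Complete Bouguer anomaly = -204.445 + 5.74 = -198.705 mGal

-198.7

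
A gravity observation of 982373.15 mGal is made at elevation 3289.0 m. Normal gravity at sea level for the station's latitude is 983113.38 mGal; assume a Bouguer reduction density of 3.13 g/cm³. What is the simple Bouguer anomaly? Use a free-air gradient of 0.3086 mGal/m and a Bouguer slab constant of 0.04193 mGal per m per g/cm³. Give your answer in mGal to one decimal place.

-156.9

Free-air correction = 0.3086 × 3289.0 = 1014.99 mGal
Free-air anomaly = 982373.15 − 983113.38 + (1014.99) = 274.76 mGal
Bouguer slab correction = 0.04193 × 3.13 × 3289.0 = 431.65 mGal
Simple Bouguer anomaly = 274.76 − (431.65) = -156.89 mGal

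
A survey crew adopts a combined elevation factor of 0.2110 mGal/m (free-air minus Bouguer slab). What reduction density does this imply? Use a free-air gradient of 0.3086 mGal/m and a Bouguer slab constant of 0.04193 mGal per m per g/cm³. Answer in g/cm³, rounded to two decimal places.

0.2110 = 0.3086 − 0.04193 × ρ
ρ = (0.3086 − 0.2110) / 0.04193 = 2.33 g/cm³

2.33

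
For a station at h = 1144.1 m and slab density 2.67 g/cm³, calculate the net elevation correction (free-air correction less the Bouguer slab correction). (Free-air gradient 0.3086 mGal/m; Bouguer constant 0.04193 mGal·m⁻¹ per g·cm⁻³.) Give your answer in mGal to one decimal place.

225.0

Combined gradient = 0.3086 − 0.04193 × 2.67 = 0.1966469 mGal/m
Combined elevation correction = 0.1966469 × 1144.1 = 225.0 mGal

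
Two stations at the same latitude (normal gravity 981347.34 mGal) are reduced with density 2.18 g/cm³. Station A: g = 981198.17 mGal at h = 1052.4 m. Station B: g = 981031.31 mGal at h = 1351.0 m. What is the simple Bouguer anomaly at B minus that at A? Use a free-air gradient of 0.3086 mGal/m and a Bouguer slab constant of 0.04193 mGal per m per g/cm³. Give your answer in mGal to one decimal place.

-102.0

Δg_SB(A) = 981198.17 − 981347.34 + 0.3086×1052.4 − 0.04193×2.18×1052.4 = 79.40 mGal
Δg_SB(B) = 981031.31 − 981347.34 + 0.3086×1351.0 − 0.04193×2.18×1351.0 = -22.60 mGal
Difference = -22.60 − (79.40) = -102.00 mGal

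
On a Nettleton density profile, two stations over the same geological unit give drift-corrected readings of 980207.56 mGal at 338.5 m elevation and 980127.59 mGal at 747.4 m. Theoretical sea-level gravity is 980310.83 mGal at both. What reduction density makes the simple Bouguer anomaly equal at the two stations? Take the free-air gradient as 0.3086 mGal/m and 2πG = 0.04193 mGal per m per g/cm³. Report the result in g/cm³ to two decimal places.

Δg_obs = 980127.59 − 980207.56 = -79.97 mGal over Δh = 747.4 − 338.5 = 408.9 m
Equal Bouguer anomalies ⇒ Δg_obs + (0.3086 − 0.04193ρ)·Δh = 0
0.3086 − 0.04193ρ = −Δg_obs/Δh = 0.19557
ρ = (0.3086 − 0.19557) / 0.04193 = 2.70 g/cm³

2.70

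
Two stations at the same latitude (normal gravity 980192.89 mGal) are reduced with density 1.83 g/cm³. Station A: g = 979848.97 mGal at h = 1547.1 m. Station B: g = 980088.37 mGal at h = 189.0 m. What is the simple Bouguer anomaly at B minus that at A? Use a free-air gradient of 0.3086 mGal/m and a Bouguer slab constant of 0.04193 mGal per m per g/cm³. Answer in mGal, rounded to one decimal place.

Δg_SB(A) = 979848.97 − 980192.89 + 0.3086×1547.1 − 0.04193×1.83×1547.1 = 14.80 mGal
Δg_SB(B) = 980088.37 − 980192.89 + 0.3086×189.0 − 0.04193×1.83×189.0 = -60.70 mGal
Difference = -60.70 − (14.80) = -75.50 mGal

-75.5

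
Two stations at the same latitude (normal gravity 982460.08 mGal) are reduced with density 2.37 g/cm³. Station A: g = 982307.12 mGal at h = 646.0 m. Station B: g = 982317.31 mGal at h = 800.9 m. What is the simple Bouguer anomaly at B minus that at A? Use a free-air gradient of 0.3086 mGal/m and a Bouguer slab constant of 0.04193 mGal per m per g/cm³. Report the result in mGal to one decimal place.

42.6

Δg_SB(A) = 982307.12 − 982460.08 + 0.3086×646.0 − 0.04193×2.37×646.0 = -17.80 mGal
Δg_SB(B) = 982317.31 − 982460.08 + 0.3086×800.9 − 0.04193×2.37×800.9 = 24.80 mGal
Difference = 24.80 − (-17.80) = 42.60 mGal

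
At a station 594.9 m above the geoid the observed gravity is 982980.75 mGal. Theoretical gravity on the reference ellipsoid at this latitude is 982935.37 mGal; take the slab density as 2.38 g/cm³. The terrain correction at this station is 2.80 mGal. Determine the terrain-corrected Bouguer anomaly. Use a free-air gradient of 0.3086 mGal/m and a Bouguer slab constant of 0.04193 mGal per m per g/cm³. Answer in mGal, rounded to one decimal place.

172.4

Free-air correction = 0.3086 × 594.9 = 183.59 mGal
Free-air anomaly = 982980.75 − 982935.37 + (183.59) = 228.97 mGal
Bouguer slab correction = 0.04193 × 2.38 × 594.9 = 59.37 mGal
Simple Bouguer anomaly = 228.97 − (59.37) = 169.60 mGal
Complete Bouguer anomaly = 169.60 + 2.80 = 172.40 mGal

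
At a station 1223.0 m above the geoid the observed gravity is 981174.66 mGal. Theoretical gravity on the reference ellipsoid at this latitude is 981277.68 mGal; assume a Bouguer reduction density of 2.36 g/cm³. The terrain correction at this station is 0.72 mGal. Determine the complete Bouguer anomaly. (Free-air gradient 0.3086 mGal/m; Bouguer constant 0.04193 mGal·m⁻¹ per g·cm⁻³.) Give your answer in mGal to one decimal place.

Free-air correction = 0.3086 × 1223.0 = 377.42 mGal
Free-air anomaly = 981174.66 − 981277.68 + (377.42) = 274.40 mGal
Bouguer slab correction = 0.04193 × 2.36 × 1223.0 = 121.02 mGal
Simple Bouguer anomaly = 274.40 − (121.02) = 153.38 mGal
Complete Bouguer anomaly = 153.38 + 0.72 = 154.10 mGal

154.1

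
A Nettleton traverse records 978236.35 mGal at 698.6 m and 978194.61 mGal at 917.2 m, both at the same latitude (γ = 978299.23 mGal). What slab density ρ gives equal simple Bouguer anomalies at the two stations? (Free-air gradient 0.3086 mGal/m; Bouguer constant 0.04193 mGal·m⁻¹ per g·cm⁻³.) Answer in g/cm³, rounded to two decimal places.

2.81

Δg_obs = 978194.61 − 978236.35 = -41.74 mGal over Δh = 917.2 − 698.6 = 218.6 m
Equal Bouguer anomalies ⇒ Δg_obs + (0.3086 − 0.04193ρ)·Δh = 0
0.3086 − 0.04193ρ = −Δg_obs/Δh = 0.19094
ρ = (0.3086 − 0.19094) / 0.04193 = 2.81 g/cm³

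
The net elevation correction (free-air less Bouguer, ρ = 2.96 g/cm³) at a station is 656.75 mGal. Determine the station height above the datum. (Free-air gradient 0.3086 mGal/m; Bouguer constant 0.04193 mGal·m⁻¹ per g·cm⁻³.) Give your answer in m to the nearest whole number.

3560

Combined gradient = 0.3086 − 0.04193 × 2.96 = 0.1844872 mGal/m
h = 656.75 / 0.1844872 = 3559.87 m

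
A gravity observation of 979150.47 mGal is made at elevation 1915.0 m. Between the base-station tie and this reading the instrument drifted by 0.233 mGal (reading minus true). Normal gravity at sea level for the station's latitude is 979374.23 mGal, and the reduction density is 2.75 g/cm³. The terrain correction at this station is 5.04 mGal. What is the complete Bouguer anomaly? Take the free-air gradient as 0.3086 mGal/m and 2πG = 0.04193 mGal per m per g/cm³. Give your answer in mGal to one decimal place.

151.2

Drift-corrected reading = 979150.47 − (0.233) = 979150.237 mGal
Free-air correction = 0.3086 × 1915.0 = 590.97 mGal
Free-air anomaly = 979150.237 − 979374.23 + (590.97) = 366.977 mGal
Bouguer slab correction = 0.04193 × 2.75 × 1915.0 = 220.81 mGal
Simple Bouguer anomaly = 366.977 − (220.81) = 146.167 mGal
Complete Bouguer anomaly = 146.167 + 5.04 = 151.207 mGal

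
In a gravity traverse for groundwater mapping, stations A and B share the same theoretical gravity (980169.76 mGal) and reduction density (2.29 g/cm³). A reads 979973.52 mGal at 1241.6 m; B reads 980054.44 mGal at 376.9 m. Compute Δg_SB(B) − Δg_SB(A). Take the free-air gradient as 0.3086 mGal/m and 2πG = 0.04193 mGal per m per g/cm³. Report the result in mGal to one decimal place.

-102.9

Δg_SB(A) = 979973.52 − 980169.76 + 0.3086×1241.6 − 0.04193×2.29×1241.6 = 67.70 mGal
Δg_SB(B) = 980054.44 − 980169.76 + 0.3086×376.9 − 0.04193×2.29×376.9 = -35.20 mGal
Difference = -35.20 − (67.70) = -102.90 mGal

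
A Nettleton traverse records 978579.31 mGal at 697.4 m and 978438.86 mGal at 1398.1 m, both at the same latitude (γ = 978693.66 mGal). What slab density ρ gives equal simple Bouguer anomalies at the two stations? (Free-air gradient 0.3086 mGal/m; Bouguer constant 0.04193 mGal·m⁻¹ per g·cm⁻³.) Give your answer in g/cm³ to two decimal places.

2.58

Δg_obs = 978438.86 − 978579.31 = -140.45 mGal over Δh = 1398.1 − 697.4 = 700.7 m
Equal Bouguer anomalies ⇒ Δg_obs + (0.3086 − 0.04193ρ)·Δh = 0
0.3086 − 0.04193ρ = −Δg_obs/Δh = 0.20044
ρ = (0.3086 − 0.20044) / 0.04193 = 2.58 g/cm³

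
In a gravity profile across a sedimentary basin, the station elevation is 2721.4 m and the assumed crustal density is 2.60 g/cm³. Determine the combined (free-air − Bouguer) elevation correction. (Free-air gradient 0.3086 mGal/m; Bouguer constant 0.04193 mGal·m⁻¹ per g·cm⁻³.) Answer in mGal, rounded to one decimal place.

543.1

Combined gradient = 0.3086 − 0.04193 × 2.60 = 0.1995820 mGal/m
Combined elevation correction = 0.1995820 × 2721.4 = 543.1 mGal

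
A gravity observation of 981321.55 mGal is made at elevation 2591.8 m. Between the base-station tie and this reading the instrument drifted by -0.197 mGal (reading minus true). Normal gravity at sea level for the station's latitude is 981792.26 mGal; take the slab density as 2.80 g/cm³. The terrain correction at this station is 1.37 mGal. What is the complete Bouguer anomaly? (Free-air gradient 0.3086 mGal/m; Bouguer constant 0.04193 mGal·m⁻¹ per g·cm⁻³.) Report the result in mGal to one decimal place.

Drift-corrected reading = 981321.55 − (-0.197) = 981321.747 mGal
Free-air correction = 0.3086 × 2591.8 = 799.83 mGal
Free-air anomaly = 981321.747 − 981792.26 + (799.83) = 329.317 mGal
Bouguer slab correction = 0.04193 × 2.80 × 2591.8 = 304.29 mGal
Simple Bouguer anomaly = 329.317 − (304.29) = 25.027 mGal
Complete Bouguer anomaly = 25.027 + 1.37 = 26.397 mGal

26.4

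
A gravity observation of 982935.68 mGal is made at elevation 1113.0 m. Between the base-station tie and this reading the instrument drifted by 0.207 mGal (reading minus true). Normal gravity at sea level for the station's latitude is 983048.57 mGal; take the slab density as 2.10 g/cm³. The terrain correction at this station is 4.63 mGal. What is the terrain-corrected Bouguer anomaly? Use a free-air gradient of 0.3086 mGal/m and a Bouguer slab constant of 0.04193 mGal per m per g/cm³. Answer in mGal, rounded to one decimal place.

Drift-corrected reading = 982935.68 − (0.207) = 982935.473 mGal
Free-air correction = 0.3086 × 1113.0 = 343.47 mGal
Free-air anomaly = 982935.473 − 983048.57 + (343.47) = 230.373 mGal
Bouguer slab correction = 0.04193 × 2.10 × 1113.0 = 98.00 mGal
Simple Bouguer anomaly = 230.373 − (98.00) = 132.373 mGal
Complete Bouguer anomaly = 132.373 + 4.63 = 137.003 mGal

137.0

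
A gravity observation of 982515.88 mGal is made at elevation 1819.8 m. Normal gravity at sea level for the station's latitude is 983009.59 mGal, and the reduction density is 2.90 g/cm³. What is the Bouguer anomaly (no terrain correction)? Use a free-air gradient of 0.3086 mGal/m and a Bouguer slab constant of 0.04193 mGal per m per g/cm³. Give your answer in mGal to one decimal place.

Free-air correction = 0.3086 × 1819.8 = 561.59 mGal
Free-air anomaly = 982515.88 − 983009.59 + (561.59) = 67.88 mGal
Bouguer slab correction = 0.04193 × 2.90 × 1819.8 = 221.28 mGal
Simple Bouguer anomaly = 67.88 − (221.28) = -153.40 mGal

-153.4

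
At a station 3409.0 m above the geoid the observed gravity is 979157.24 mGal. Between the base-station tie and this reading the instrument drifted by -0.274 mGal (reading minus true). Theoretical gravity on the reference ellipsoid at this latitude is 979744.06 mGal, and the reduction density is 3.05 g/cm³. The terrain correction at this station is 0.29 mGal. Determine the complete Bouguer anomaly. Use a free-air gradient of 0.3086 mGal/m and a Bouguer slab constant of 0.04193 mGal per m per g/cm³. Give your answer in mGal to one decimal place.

Drift-corrected reading = 979157.24 − (-0.274) = 979157.514 mGal
Free-air correction = 0.3086 × 3409.0 = 1052.02 mGal
Free-air anomaly = 979157.514 − 979744.06 + (1052.02) = 465.474 mGal
Bouguer slab correction = 0.04193 × 3.05 × 3409.0 = 435.97 mGal
Simple Bouguer anomaly = 465.474 − (435.97) = 29.504 mGal
Complete Bouguer anomaly = 29.504 + 0.29 = 29.794 mGal

29.8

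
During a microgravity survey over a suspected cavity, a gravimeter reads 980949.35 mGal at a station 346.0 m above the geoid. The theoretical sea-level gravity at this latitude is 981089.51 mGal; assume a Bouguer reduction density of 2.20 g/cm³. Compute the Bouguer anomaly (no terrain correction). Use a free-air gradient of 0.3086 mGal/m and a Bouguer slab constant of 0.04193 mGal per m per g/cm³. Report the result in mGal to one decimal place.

-65.3

Free-air correction = 0.3086 × 346.0 = 106.78 mGal
Free-air anomaly = 980949.35 − 981089.51 + (106.78) = -33.38 mGal
Bouguer slab correction = 0.04193 × 2.20 × 346.0 = 31.92 mGal
Simple Bouguer anomaly = -33.38 − (31.92) = -65.30 mGal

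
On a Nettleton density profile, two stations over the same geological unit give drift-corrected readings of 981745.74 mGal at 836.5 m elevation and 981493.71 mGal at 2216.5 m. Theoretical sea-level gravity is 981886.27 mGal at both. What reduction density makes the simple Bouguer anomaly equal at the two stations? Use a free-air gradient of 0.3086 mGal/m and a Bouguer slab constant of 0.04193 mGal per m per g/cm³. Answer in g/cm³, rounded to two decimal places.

Δg_obs = 981493.71 − 981745.74 = -252.03 mGal over Δh = 2216.5 − 836.5 = 1380.0 m
Equal Bouguer anomalies ⇒ Δg_obs + (0.3086 − 0.04193ρ)·Δh = 0
0.3086 − 0.04193ρ = −Δg_obs/Δh = 0.18263
ρ = (0.3086 − 0.18263) / 0.04193 = 3.00 g/cm³

3.00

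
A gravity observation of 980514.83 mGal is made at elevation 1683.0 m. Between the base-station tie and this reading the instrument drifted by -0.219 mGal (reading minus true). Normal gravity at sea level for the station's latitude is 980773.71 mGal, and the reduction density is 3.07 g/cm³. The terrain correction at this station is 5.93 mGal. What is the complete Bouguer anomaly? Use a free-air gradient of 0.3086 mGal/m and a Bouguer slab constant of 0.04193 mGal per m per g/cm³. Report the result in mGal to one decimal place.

Drift-corrected reading = 980514.83 − (-0.219) = 980515.049 mGal
Free-air correction = 0.3086 × 1683.0 = 519.37 mGal
Free-air anomaly = 980515.049 − 980773.71 + (519.37) = 260.709 mGal
Bouguer slab correction = 0.04193 × 3.07 × 1683.0 = 216.64 mGal
Simple Bouguer anomaly = 260.709 − (216.64) = 44.069 mGal
Complete Bouguer anomaly = 44.069 + 5.93 = 49.999 mGal

50.0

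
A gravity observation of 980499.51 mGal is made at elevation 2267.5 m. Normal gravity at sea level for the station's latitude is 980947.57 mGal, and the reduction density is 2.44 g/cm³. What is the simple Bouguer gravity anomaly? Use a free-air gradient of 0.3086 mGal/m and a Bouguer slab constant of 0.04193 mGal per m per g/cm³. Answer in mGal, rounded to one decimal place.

19.7

Free-air correction = 0.3086 × 2267.5 = 699.75 mGal
Free-air anomaly = 980499.51 − 980947.57 + (699.75) = 251.69 mGal
Bouguer slab correction = 0.04193 × 2.44 × 2267.5 = 231.99 mGal
Simple Bouguer anomaly = 251.69 − (231.99) = 19.70 mGal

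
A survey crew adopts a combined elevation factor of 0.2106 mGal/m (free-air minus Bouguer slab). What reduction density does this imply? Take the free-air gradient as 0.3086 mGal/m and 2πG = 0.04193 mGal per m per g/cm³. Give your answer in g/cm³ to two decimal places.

2.34

0.2106 = 0.3086 − 0.04193 × ρ
ρ = (0.3086 − 0.2106) / 0.04193 = 2.34 g/cm³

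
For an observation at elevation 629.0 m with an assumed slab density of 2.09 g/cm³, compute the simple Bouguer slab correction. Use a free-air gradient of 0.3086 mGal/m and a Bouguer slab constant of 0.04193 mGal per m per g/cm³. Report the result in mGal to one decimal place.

Bouguer slab correction = 0.04193 × 2.09 × 629.0 = 55.1 mGal

55.1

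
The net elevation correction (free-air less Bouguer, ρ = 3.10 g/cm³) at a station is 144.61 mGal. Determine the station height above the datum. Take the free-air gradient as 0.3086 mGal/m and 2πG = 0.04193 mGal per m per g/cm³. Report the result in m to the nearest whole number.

810

Combined gradient = 0.3086 − 0.04193 × 3.10 = 0.1786170 mGal/m
h = 144.61 / 0.1786170 = 809.61 m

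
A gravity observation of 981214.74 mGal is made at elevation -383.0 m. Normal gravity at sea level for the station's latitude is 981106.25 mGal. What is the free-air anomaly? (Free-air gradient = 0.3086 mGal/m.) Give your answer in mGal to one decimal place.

Free-air correction = 0.3086 × -383.0 = -118.19 mGal
Free-air anomaly = 981214.74 − 981106.25 + (-118.19) = -9.70 mGal

-9.7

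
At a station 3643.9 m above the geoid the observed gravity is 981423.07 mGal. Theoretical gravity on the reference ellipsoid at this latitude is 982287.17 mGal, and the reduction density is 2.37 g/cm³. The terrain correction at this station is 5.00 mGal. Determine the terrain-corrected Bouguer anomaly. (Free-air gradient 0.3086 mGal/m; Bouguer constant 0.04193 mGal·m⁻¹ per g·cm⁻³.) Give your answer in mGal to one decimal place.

-96.7

Free-air correction = 0.3086 × 3643.9 = 1124.51 mGal
Free-air anomaly = 981423.07 − 982287.17 + (1124.51) = 260.41 mGal
Bouguer slab correction = 0.04193 × 2.37 × 3643.9 = 362.11 mGal
Simple Bouguer anomaly = 260.41 − (362.11) = -101.70 mGal
Complete Bouguer anomaly = -101.70 + 5.00 = -96.70 mGal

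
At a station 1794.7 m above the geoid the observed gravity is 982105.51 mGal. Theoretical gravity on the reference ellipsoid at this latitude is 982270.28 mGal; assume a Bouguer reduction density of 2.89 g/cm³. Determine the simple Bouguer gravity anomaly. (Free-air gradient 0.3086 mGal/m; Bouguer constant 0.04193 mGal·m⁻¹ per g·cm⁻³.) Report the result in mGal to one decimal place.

Free-air correction = 0.3086 × 1794.7 = 553.84 mGal
Free-air anomaly = 982105.51 − 982270.28 + (553.84) = 389.07 mGal
Bouguer slab correction = 0.04193 × 2.89 × 1794.7 = 217.48 mGal
Simple Bouguer anomaly = 389.07 − (217.48) = 171.59 mGal

171.6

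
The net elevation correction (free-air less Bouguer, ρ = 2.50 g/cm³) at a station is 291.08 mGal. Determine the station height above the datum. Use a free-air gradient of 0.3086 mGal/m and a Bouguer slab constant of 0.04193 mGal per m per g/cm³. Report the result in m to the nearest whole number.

1428

Combined gradient = 0.3086 − 0.04193 × 2.50 = 0.2037750 mGal/m
h = 291.08 / 0.2037750 = 1428.44 m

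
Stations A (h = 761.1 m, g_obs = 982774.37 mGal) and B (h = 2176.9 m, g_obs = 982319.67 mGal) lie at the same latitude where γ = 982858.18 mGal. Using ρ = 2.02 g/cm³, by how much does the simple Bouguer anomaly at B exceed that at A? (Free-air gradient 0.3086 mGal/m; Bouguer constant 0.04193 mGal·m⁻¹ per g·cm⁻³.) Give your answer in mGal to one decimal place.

Δg_SB(A) = 982774.37 − 982858.18 + 0.3086×761.1 − 0.04193×2.02×761.1 = 86.60 mGal
Δg_SB(B) = 982319.67 − 982858.18 + 0.3086×2176.9 − 0.04193×2.02×2176.9 = -51.10 mGal
Difference = -51.10 − (86.60) = -137.70 mGal

-137.7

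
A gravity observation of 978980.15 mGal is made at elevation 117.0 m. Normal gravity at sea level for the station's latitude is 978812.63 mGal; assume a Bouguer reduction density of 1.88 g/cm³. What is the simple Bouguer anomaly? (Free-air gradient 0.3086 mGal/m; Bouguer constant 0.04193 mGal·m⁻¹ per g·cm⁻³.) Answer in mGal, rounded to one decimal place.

Free-air correction = 0.3086 × 117.0 = 36.11 mGal
Free-air anomaly = 978980.15 − 978812.63 + (36.11) = 203.63 mGal
Bouguer slab correction = 0.04193 × 1.88 × 117.0 = 9.22 mGal
Simple Bouguer anomaly = 203.63 − (9.22) = 194.41 mGal

194.4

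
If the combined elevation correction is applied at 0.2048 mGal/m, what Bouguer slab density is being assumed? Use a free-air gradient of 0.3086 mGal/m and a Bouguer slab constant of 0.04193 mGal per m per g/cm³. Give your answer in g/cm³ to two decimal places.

0.2048 = 0.3086 − 0.04193 × ρ
ρ = (0.3086 − 0.2048) / 0.04193 = 2.48 g/cm³

2.48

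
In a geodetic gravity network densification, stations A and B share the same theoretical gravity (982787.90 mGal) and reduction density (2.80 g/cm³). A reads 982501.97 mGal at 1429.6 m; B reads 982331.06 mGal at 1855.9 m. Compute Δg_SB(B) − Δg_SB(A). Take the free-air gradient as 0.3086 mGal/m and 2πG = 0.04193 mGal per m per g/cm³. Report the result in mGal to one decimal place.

Δg_SB(A) = 982501.97 − 982787.90 + 0.3086×1429.6 − 0.04193×2.80×1429.6 = -12.60 mGal
Δg_SB(B) = 982331.06 − 982787.90 + 0.3086×1855.9 − 0.04193×2.80×1855.9 = -102.00 mGal
Difference = -102.00 − (-12.60) = -89.40 mGal

-89.4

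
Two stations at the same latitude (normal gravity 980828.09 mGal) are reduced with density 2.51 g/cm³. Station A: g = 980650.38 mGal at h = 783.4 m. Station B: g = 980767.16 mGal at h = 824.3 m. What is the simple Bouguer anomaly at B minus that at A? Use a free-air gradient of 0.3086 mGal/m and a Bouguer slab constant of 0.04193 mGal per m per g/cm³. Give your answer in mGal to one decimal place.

Δg_SB(A) = 980650.38 − 980828.09 + 0.3086×783.4 − 0.04193×2.51×783.4 = -18.40 mGal
Δg_SB(B) = 980767.16 − 980828.09 + 0.3086×824.3 − 0.04193×2.51×824.3 = 106.70 mGal
Difference = 106.70 − (-18.40) = 125.10 mGal

125.1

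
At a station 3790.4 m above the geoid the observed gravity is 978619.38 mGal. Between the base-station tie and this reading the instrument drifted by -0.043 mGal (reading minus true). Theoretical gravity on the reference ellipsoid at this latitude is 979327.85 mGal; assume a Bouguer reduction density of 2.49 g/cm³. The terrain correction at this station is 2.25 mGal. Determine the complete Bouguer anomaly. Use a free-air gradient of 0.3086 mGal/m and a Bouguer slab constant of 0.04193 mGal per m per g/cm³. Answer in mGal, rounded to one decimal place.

67.8

Drift-corrected reading = 978619.38 − (-0.043) = 978619.423 mGal
Free-air correction = 0.3086 × 3790.4 = 1169.72 mGal
Free-air anomaly = 978619.423 − 979327.85 + (1169.72) = 461.293 mGal
Bouguer slab correction = 0.04193 × 2.49 × 3790.4 = 395.74 mGal
Simple Bouguer anomaly = 461.293 − (395.74) = 65.553 mGal
Complete Bouguer anomaly = 65.553 + 2.25 = 67.803 mGal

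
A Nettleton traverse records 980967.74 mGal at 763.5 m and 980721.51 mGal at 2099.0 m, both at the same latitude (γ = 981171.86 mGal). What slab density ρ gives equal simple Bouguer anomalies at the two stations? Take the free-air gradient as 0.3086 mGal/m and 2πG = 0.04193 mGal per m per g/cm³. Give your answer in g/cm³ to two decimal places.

2.96

Δg_obs = 980721.51 − 980967.74 = -246.23 mGal over Δh = 2099.0 − 763.5 = 1335.5 m
Equal Bouguer anomalies ⇒ Δg_obs + (0.3086 − 0.04193ρ)·Δh = 0
0.3086 − 0.04193ρ = −Δg_obs/Δh = 0.18437
ρ = (0.3086 − 0.18437) / 0.04193 = 2.96 g/cm³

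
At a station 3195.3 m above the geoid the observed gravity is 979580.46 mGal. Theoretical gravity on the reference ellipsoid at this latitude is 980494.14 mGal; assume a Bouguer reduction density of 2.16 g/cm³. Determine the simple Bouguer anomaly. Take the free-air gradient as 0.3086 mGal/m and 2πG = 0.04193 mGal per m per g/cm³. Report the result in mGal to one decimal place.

Free-air correction = 0.3086 × 3195.3 = 986.07 mGal
Free-air anomaly = 979580.46 − 980494.14 + (986.07) = 72.39 mGal
Bouguer slab correction = 0.04193 × 2.16 × 3195.3 = 289.39 mGal
Simple Bouguer anomaly = 72.39 − (289.39) = -217.00 mGal

-217.0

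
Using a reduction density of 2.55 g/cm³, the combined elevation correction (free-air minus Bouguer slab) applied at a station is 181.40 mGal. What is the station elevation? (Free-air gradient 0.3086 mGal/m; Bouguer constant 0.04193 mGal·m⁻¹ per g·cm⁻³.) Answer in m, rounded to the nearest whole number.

899

Combined gradient = 0.3086 − 0.04193 × 2.55 = 0.2016785 mGal/m
h = 181.40 / 0.2016785 = 899.45 m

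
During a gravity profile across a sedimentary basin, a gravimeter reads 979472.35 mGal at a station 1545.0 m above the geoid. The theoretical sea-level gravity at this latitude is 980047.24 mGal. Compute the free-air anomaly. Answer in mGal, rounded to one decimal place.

-98.1

Free-air correction = 0.3086 × 1545.0 = 476.79 mGal
Free-air anomaly = 979472.35 − 980047.24 + (476.79) = -98.10 mGal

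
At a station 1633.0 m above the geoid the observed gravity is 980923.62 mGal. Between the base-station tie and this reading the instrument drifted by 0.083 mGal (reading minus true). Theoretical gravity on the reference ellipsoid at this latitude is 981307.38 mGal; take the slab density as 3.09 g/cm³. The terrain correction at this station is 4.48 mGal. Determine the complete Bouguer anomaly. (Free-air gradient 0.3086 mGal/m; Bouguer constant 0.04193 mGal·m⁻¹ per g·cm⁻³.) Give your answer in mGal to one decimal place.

Drift-corrected reading = 980923.62 − (0.083) = 980923.537 mGal
Free-air correction = 0.3086 × 1633.0 = 503.94 mGal
Free-air anomaly = 980923.537 − 981307.38 + (503.94) = 120.097 mGal
Bouguer slab correction = 0.04193 × 3.09 × 1633.0 = 211.58 mGal
Simple Bouguer anomaly = 120.097 − (211.58) = -91.483 mGal
Complete Bouguer anomaly = -91.483 + 4.48 = -87.003 mGal

-87.0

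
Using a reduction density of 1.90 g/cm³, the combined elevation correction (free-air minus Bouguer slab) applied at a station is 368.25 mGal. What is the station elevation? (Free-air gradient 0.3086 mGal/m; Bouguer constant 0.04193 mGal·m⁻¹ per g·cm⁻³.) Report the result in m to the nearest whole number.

Combined gradient = 0.3086 − 0.04193 × 1.90 = 0.2289330 mGal/m
h = 368.25 / 0.2289330 = 1608.55 m

1609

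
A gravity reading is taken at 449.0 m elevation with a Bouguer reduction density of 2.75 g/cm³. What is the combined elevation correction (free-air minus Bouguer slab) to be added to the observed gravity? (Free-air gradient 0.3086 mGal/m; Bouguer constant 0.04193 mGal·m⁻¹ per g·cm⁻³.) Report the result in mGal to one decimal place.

86.8

Combined gradient = 0.3086 − 0.04193 × 2.75 = 0.1932925 mGal/m
Combined elevation correction = 0.1932925 × 449.0 = 86.8 mGal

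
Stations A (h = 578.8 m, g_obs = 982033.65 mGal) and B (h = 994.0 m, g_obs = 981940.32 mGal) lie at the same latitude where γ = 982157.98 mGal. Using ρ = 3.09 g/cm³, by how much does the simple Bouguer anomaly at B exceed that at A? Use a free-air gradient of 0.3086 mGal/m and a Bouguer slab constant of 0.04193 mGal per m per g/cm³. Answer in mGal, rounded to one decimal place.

-19.0

Δg_SB(A) = 982033.65 − 982157.98 + 0.3086×578.8 − 0.04193×3.09×578.8 = -20.70 mGal
Δg_SB(B) = 981940.32 − 982157.98 + 0.3086×994.0 − 0.04193×3.09×994.0 = -39.70 mGal
Difference = -39.70 − (-20.70) = -19.00 mGal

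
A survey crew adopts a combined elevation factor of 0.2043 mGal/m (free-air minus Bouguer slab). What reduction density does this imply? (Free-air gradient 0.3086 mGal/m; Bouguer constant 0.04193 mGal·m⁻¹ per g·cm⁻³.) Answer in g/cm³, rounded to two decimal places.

0.2043 = 0.3086 − 0.04193 × ρ
ρ = (0.3086 − 0.2043) / 0.04193 = 2.49 g/cm³

2.49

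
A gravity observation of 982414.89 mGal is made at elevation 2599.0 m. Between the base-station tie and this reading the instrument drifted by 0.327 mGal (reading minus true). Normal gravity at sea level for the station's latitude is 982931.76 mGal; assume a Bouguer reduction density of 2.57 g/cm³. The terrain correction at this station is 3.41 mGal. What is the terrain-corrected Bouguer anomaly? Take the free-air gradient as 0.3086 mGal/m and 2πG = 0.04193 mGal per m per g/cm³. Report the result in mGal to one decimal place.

8.2

Drift-corrected reading = 982414.89 − (0.327) = 982414.563 mGal
Free-air correction = 0.3086 × 2599.0 = 802.05 mGal
Free-air anomaly = 982414.563 − 982931.76 + (802.05) = 284.853 mGal
Bouguer slab correction = 0.04193 × 2.57 × 2599.0 = 280.07 mGal
Simple Bouguer anomaly = 284.853 − (280.07) = 4.783 mGal
Complete Bouguer anomaly = 4.783 + 3.41 = 8.193 mGal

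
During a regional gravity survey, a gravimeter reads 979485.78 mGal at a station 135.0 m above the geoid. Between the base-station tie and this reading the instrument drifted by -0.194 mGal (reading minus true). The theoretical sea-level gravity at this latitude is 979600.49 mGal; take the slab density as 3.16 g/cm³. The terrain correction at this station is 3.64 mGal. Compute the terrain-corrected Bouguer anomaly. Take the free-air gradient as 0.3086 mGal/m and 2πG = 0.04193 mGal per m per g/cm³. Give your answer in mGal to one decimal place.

-87.1

Drift-corrected reading = 979485.78 − (-0.194) = 979485.974 mGal
Free-air correction = 0.3086 × 135.0 = 41.66 mGal
Free-air anomaly = 979485.974 − 979600.49 + (41.66) = -72.856 mGal
Bouguer slab correction = 0.04193 × 3.16 × 135.0 = 17.89 mGal
Simple Bouguer anomaly = -72.856 − (17.89) = -90.746 mGal
Complete Bouguer anomaly = -90.746 + 3.64 = -87.106 mGal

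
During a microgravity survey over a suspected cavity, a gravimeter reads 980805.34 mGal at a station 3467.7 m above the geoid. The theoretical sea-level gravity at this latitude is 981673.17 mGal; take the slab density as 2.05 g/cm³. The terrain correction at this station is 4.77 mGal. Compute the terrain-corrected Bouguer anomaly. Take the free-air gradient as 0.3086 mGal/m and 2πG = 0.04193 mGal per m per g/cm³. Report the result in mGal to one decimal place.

-91.0

Free-air correction = 0.3086 × 3467.7 = 1070.13 mGal
Free-air anomaly = 980805.34 − 981673.17 + (1070.13) = 202.30 mGal
Bouguer slab correction = 0.04193 × 2.05 × 3467.7 = 298.07 mGal
Simple Bouguer anomaly = 202.30 − (298.07) = -95.77 mGal
Complete Bouguer anomaly = -95.77 + 4.77 = -91.00 mGal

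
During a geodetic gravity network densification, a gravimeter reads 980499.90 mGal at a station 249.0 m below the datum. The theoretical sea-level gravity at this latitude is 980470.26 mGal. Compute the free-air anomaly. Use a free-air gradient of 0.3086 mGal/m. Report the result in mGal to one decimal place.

-47.2

Free-air correction = 0.3086 × -249.0 = -76.84 mGal
Free-air anomaly = 980499.90 − 980470.26 + (-76.84) = -47.20 mGal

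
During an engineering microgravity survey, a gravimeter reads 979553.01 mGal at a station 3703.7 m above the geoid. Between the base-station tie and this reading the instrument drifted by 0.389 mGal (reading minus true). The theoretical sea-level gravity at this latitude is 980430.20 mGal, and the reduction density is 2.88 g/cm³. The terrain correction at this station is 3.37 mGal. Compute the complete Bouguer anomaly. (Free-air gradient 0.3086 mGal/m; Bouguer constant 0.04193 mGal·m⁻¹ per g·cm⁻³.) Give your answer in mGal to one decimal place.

-178.5

Drift-corrected reading = 979553.01 − (0.389) = 979552.621 mGal
Free-air correction = 0.3086 × 3703.7 = 1142.96 mGal
Free-air anomaly = 979552.621 − 980430.20 + (1142.96) = 265.381 mGal
Bouguer slab correction = 0.04193 × 2.88 × 3703.7 = 447.25 mGal
Simple Bouguer anomaly = 265.381 − (447.25) = -181.869 mGal
Complete Bouguer anomaly = -181.869 + 3.37 = -178.499 mGal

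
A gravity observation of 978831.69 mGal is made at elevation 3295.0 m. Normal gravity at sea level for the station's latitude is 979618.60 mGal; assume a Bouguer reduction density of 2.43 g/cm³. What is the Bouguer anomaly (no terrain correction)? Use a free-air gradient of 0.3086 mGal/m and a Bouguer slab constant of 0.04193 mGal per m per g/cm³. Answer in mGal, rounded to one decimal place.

Free-air correction = 0.3086 × 3295.0 = 1016.84 mGal
Free-air anomaly = 978831.69 − 979618.60 + (1016.84) = 229.93 mGal
Bouguer slab correction = 0.04193 × 2.43 × 3295.0 = 335.73 mGal
Simple Bouguer anomaly = 229.93 − (335.73) = -105.80 mGal

-105.8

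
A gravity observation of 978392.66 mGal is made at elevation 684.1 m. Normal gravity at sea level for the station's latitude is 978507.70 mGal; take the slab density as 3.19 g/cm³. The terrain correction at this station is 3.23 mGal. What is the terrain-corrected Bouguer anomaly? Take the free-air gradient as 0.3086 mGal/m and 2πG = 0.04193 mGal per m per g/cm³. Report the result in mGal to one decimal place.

Free-air correction = 0.3086 × 684.1 = 211.11 mGal
Free-air anomaly = 978392.66 − 978507.70 + (211.11) = 96.07 mGal
Bouguer slab correction = 0.04193 × 3.19 × 684.1 = 91.50 mGal
Simple Bouguer anomaly = 96.07 − (91.50) = 4.57 mGal
Complete Bouguer anomaly = 4.57 + 3.23 = 7.80 mGal

7.8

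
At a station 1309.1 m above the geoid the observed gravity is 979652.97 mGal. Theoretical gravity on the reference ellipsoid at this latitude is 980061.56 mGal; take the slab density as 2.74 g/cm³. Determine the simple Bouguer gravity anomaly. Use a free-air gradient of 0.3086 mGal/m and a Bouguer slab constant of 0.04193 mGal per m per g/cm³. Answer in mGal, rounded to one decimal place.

-155.0

Free-air correction = 0.3086 × 1309.1 = 403.99 mGal
Free-air anomaly = 979652.97 − 980061.56 + (403.99) = -4.60 mGal
Bouguer slab correction = 0.04193 × 2.74 × 1309.1 = 150.40 mGal
Simple Bouguer anomaly = -4.60 − (150.40) = -155.00 mGal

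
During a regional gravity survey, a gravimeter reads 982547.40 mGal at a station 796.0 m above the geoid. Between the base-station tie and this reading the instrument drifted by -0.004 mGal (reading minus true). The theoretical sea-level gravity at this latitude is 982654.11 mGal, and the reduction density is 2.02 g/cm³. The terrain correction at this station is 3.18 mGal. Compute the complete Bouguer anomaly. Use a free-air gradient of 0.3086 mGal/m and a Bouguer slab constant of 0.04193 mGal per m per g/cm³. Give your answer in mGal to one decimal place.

74.7

Drift-corrected reading = 982547.40 − (-0.004) = 982547.404 mGal
Free-air correction = 0.3086 × 796.0 = 245.65 mGal
Free-air anomaly = 982547.404 − 982654.11 + (245.65) = 138.944 mGal
Bouguer slab correction = 0.04193 × 2.02 × 796.0 = 67.42 mGal
Simple Bouguer anomaly = 138.944 − (67.42) = 71.524 mGal
Complete Bouguer anomaly = 71.524 + 3.18 = 74.704 mGal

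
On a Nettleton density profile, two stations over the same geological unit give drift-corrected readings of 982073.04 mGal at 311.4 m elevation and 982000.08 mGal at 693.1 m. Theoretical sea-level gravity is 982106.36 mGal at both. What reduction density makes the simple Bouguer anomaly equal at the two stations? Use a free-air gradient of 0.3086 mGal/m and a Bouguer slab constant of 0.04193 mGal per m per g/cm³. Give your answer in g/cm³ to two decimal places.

Δg_obs = 982000.08 − 982073.04 = -72.96 mGal over Δh = 693.1 − 311.4 = 381.7 m
Equal Bouguer anomalies ⇒ Δg_obs + (0.3086 − 0.04193ρ)·Δh = 0
0.3086 − 0.04193ρ = −Δg_obs/Δh = 0.19114
ρ = (0.3086 − 0.19114) / 0.04193 = 2.80 g/cm³

2.80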